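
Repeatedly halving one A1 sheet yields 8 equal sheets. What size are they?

A4

8 = 2^3, so 3 halving steps.
A1 → A2 → … → A4 after 3 steps.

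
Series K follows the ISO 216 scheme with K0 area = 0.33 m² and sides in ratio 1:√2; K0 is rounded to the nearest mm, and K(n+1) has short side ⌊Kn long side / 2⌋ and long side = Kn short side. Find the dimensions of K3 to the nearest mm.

Let K0's short side be w mm. w · w√2 = 0.33 m² = 330,000 mm², so w ≈ 483.1 mm and w√2 ≈ 683.1 mm → K0 = 483 × 683 mm.
K1: ⌊683/2⌋ × 483 = 341 × 483 mm
K2: ⌊483/2⌋ × 341 = 241 × 341 mm
K3: ⌊341/2⌋ × 241 = 170 × 241 mm

170 × 241 mm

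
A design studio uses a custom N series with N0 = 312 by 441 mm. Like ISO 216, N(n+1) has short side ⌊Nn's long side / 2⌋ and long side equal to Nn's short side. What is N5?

N1: ⌊441/2⌋ × 312 = 220 × 312 mm
N2: ⌊312/2⌋ × 220 = 156 × 220 mm
N3: ⌊220/2⌋ × 156 = 110 × 156 mm
N4: ⌊156/2⌋ × 110 = 78 × 110 mm
N5: ⌊110/2⌋ × 78 = 55 × 78 mm

55 × 78 mm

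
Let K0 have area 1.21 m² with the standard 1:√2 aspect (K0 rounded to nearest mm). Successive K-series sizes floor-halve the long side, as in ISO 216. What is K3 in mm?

327 × 462 mm

Let K0's short side be w mm. w · w√2 = 1.21 m² = 1,210,000 mm², so w ≈ 925.0 mm and w√2 ≈ 1308.1 mm → K0 = 925 × 1308 mm.
K1: ⌊1308/2⌋ × 925 = 654 × 925 mm
K2: ⌊925/2⌋ × 654 = 462 × 654 mm
K3: ⌊654/2⌋ × 462 = 327 × 462 mm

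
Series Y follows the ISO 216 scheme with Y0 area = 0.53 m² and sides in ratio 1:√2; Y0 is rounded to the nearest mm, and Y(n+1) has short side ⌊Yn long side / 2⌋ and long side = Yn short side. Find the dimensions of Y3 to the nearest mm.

216 × 306 mm

Let Y0's short side be w mm. w · w√2 = 0.53 m² = 530,000 mm², so w ≈ 612.2 mm and w√2 ≈ 865.8 mm → Y0 = 612 × 866 mm.
Y1: ⌊866/2⌋ × 612 = 433 × 612 mm
Y2: ⌊612/2⌋ × 433 = 306 × 433 mm
Y3: ⌊433/2⌋ × 306 = 216 × 306 mm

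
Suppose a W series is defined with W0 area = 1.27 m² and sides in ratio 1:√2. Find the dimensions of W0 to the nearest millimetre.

948 × 1340 mm

Let the short side be w mm. Then w · w√2 = 1.27 m² = 1,270,000 mm².
w² = 1,270,000/√2, so w ≈ 947.6 mm; long side = w√2 ≈ 1340.2 mm.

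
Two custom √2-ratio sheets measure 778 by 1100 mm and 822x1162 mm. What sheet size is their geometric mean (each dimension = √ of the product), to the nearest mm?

Short side: √(778 · 822) = √639516 ≈ 799.7 → 800 mm
Long side: √(1100 · 1162) = √1278200 ≈ 1130.6 → 1131 mm

800 × 1131 mm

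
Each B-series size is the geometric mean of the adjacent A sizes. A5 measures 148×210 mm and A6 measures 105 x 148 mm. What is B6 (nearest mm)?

Short side: √(148 · 105) = √15540 ≈ 124.7 → 125 mm
Long side: √(210 · 148) = √31080 ≈ 176.3 → 176 mm

125 × 176 mm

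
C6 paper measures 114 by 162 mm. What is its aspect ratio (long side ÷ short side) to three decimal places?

1.421

162 / 114 = 1.421
ISO 216 targets √2 ≈ 1.414; the +0.007 deviation is from mm rounding.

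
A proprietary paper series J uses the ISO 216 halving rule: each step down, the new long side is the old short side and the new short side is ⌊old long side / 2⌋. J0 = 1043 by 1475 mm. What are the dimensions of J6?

130 × 184 mm

J1: ⌊1475/2⌋ × 1043 = 737 × 1043 mm
J2: ⌊1043/2⌋ × 737 = 521 × 737 mm
J3: ⌊737/2⌋ × 521 = 368 × 521 mm
J4: ⌊521/2⌋ × 368 = 260 × 368 mm
J5: ⌊368/2⌋ × 260 = 184 × 260 mm
J6: ⌊260/2⌋ × 184 = 130 × 184 mm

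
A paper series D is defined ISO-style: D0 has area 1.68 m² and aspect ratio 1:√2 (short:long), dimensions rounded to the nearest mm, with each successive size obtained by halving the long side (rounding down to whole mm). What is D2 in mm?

Let D0's short side be w mm. w · w√2 = 1.68 m² = 1,680,000 mm², so w ≈ 1089.9 mm and w√2 ≈ 1541.4 mm → D0 = 1090 × 1541 mm.
D1: ⌊1541/2⌋ × 1090 = 770 × 1090 mm
D2: ⌊1090/2⌋ × 770 = 545 × 770 mm

545 × 770 mm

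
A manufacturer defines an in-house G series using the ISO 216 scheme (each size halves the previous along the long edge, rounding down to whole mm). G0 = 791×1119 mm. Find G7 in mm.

69 × 98 mm

G1 = 559 × 791 mm (from G0 by 1 halving).
G2: ⌊791/2⌋ × 559 = 395 × 559 mm
G3: ⌊559/2⌋ × 395 = 279 × 395 mm
G4: ⌊395/2⌋ × 279 = 197 × 279 mm
G5: ⌊279/2⌋ × 197 = 139 × 197 mm
G6: ⌊197/2⌋ × 139 = 98 × 139 mm
G7: ⌊139/2⌋ × 98 = 69 × 98 mm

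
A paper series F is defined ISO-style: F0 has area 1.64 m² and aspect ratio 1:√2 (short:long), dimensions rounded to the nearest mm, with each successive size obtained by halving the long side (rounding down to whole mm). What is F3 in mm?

Let F0's short side be w mm. w · w√2 = 1.64 m² = 1,640,000 mm², so w ≈ 1076.9 mm and w√2 ≈ 1522.9 mm → F0 = 1077 × 1523 mm.
F1: ⌊1523/2⌋ × 1077 = 761 × 1077 mm
F2: ⌊1077/2⌋ × 761 = 538 × 761 mm
F3: ⌊761/2⌋ × 538 = 380 × 538 mm

380 × 538 mm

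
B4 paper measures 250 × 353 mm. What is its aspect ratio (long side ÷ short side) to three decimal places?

353 / 250 = 1.412
ISO 216 targets √2 ≈ 1.414; the -0.002 deviation is from mm rounding.

1.412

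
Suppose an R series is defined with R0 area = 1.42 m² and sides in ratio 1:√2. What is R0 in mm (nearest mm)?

1002 × 1417 mm

Let the short side be w mm. Then w · w√2 = 1.42 m² = 1,420,000 mm².
w² = 1,420,000/√2, so w ≈ 1002.0 mm; long side = w√2 ≈ 1417.1 mm.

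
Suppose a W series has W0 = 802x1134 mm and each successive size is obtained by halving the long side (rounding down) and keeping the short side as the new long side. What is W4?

200 × 283 mm

W1: ⌊1134/2⌋ × 802 = 567 × 802 mm
W2: ⌊802/2⌋ × 567 = 401 × 567 mm
W3: ⌊567/2⌋ × 401 = 283 × 401 mm
W4: ⌊401/2⌋ × 283 = 200 × 283 mm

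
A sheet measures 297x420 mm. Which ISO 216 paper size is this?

A3 (297 × 420 mm)

Aspect ratio 420/297 ≈ 1.414 — close to the ISO √2 ≈ 1.414.
In the A-series (A0 area = 1 m²): A3 = 297 × 420 mm.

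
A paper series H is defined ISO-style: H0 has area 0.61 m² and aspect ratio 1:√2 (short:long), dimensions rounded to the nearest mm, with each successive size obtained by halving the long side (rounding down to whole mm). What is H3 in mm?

232 × 328 mm

Let H0's short side be w mm. w · w√2 = 0.61 m² = 610,000 mm², so w ≈ 656.8 mm and w√2 ≈ 928.8 mm → H0 = 657 × 929 mm.
H1: ⌊929/2⌋ × 657 = 464 × 657 mm
H2: ⌊657/2⌋ × 464 = 328 × 464 mm
H3: ⌊464/2⌋ × 328 = 232 × 328 mm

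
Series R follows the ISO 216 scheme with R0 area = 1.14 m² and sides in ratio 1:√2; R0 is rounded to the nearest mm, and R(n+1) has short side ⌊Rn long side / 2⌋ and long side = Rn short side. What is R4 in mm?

Let R0's short side be w mm. w · w√2 = 1.14 m² = 1,140,000 mm², so w ≈ 897.8 mm and w√2 ≈ 1269.7 mm → R0 = 898 × 1270 mm.
R1: ⌊1270/2⌋ × 898 = 635 × 898 mm
R2: ⌊898/2⌋ × 635 = 449 × 635 mm
R3: ⌊635/2⌋ × 449 = 317 × 449 mm
R4: ⌊449/2⌋ × 317 = 224 × 317 mm

224 × 317 mm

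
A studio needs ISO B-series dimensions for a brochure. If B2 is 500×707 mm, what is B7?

B3: ⌊707/2⌋ × 500 = 353 × 500 mm
B4: ⌊500/2⌋ × 353 = 250 × 353 mm
B5: ⌊353/2⌋ × 250 = 176 × 250 mm
B6: ⌊250/2⌋ × 176 = 125 × 176 mm
B7: ⌊176/2⌋ × 125 = 88 × 125 mm

88 × 125 mm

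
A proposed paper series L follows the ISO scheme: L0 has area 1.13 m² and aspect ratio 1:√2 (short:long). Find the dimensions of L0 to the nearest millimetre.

Let the short side be w mm. Then w · w√2 = 1.13 m² = 1,130,000 mm².
w² = 1,130,000/√2, so w ≈ 893.9 mm; long side = w√2 ≈ 1264.1 mm.

894 × 1264 mm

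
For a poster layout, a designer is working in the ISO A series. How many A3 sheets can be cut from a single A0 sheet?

8

Each ISO step halves the sheet: 1 × A0 → 2 × A1 → 4 × A2 → 8 × A3
From A0 to A3 is 3 halving steps: 2^3 = 8.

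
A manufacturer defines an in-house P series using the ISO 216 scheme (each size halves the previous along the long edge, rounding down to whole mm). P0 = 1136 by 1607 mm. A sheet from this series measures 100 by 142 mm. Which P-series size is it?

P0: 1136 × 1607 mm
P1: 803 × 1136 mm
P2: 568 × 803 mm
P3: 401 × 568 mm
P4: 284 × 401 mm
P5: 200 × 284 mm
P6: 142 × 200 mm
P7: 100 × 142 mm
P8: 71 × 100 mm
→ matches P7.

P7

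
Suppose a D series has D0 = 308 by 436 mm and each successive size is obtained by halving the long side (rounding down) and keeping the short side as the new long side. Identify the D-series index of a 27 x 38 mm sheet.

D7

D0: 308 × 436 mm
D1: 218 × 308 mm
D2: 154 × 218 mm
D3: 109 × 154 mm
D4: 77 × 109 mm
D5: 54 × 77 mm
D6: 38 × 54 mm
D7: 27 × 38 mm
D8: 19 × 27 mm
→ matches D7.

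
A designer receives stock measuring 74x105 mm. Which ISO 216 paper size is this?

Aspect ratio 105/74 ≈ 1.419 — close to the ISO √2 ≈ 1.414.
In the A-series (A0 area = 1 m²): A7 = 74 × 105 mm.

A7 (74 × 105 mm)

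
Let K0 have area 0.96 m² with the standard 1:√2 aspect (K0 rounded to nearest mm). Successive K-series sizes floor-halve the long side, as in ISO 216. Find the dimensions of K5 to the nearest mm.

145 × 206 mm

Let K0's short side be w mm. w · w√2 = 0.96 m² = 960,000 mm², so w ≈ 823.9 mm and w√2 ≈ 1165.2 mm → K0 = 824 × 1165 mm.
K1: ⌊1165/2⌋ × 824 = 582 × 824 mm
K2: ⌊824/2⌋ × 582 = 412 × 582 mm
K3: ⌊582/2⌋ × 412 = 291 × 412 mm
K4: ⌊412/2⌋ × 291 = 206 × 291 mm
K5: ⌊291/2⌋ × 206 = 145 × 206 mm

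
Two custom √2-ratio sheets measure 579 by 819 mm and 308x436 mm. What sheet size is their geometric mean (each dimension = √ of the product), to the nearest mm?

Short side: √(579 · 308) = √178332 ≈ 422.3 → 422 mm
Long side: √(819 · 436) = √357084 ≈ 597.6 → 598 mm

422 × 598 mm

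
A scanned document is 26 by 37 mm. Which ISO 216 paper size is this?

A10 (26 × 37 mm)

Aspect ratio 37/26 ≈ 1.423 — close to the ISO √2 ≈ 1.414.
In the A-series (A0 area = 1 m²): A10 = 26 × 37 mm.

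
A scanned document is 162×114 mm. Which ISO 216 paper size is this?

Aspect ratio 162/114 ≈ 1.421 — close to the ISO √2 ≈ 1.414.
In the C-series (envelope sizes, between A and B): C6 = 114 × 162 mm.

C6 (114 × 162 mm)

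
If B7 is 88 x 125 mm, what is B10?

31 × 44 mm

B8: ⌊125/2⌋ × 88 = 62 × 88 mm
B9: ⌊88/2⌋ × 62 = 44 × 62 mm
B10: ⌊62/2⌋ × 44 = 31 × 44 mm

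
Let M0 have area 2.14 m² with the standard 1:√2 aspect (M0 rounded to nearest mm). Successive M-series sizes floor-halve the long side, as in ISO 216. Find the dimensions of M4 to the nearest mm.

307 × 435 mm

Let M0's short side be w mm. w · w√2 = 2.14 m² = 2,140,000 mm², so w ≈ 1230.1 mm and w√2 ≈ 1739.7 mm → M0 = 1230 × 1740 mm.
M1: ⌊1740/2⌋ × 1230 = 870 × 1230 mm
M2: ⌊1230/2⌋ × 870 = 615 × 870 mm
M3: ⌊870/2⌋ × 615 = 435 × 615 mm
M4: ⌊615/2⌋ × 435 = 307 × 435 mm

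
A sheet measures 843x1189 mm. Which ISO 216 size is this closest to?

Aspect ratio 1189/843 ≈ 1.410 — close to the ISO √2 ≈ 1.414.
In the A-series (A0 area = 1 m²): A0 = 841 × 1189 mm.
Off by 2 mm total — nearest standard size.

A0 (841 × 1189 mm)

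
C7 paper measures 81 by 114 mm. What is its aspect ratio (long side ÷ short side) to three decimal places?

1.407

114 / 81 = 1.407
ISO 216 targets √2 ≈ 1.414; the -0.007 deviation is from mm rounding.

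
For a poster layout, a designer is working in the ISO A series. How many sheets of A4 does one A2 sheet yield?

4

A2 = 420 × 594 mm; A4 = 210 × 297 mm.
Each halving step doubles the count; 2 steps from A2 to A4.
2^2 = 4.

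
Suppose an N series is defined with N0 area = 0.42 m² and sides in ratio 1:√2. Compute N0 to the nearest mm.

Let the short side be w mm. Then w · w√2 = 0.42 m² = 420,000 mm².
w² = 420,000/√2, so w ≈ 545.0 mm; long side = w√2 ≈ 770.7 mm.

545 × 771 mm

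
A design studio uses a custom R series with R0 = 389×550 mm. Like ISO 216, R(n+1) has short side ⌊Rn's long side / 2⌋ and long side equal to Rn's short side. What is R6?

R1: ⌊550/2⌋ × 389 = 275 × 389 mm
R2: ⌊389/2⌋ × 275 = 194 × 275 mm
R3: ⌊275/2⌋ × 194 = 137 × 194 mm
R4: ⌊194/2⌋ × 137 = 97 × 137 mm
R5: ⌊137/2⌋ × 97 = 68 × 97 mm
R6: ⌊97/2⌋ × 68 = 48 × 68 mm

48 × 68 mm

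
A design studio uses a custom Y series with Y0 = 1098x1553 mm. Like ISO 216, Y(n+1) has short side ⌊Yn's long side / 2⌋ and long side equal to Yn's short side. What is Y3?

Y1: ⌊1553/2⌋ × 1098 = 776 × 1098 mm
Y2: ⌊1098/2⌋ × 776 = 549 × 776 mm
Y3: ⌊776/2⌋ × 549 = 388 × 549 mm

388 × 549 mm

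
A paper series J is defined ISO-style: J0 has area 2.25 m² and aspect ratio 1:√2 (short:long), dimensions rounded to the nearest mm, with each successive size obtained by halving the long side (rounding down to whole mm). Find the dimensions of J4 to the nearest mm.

Let J0's short side be w mm. w · w√2 = 2.25 m² = 2,250,000 mm², so w ≈ 1261.3 mm and w√2 ≈ 1783.8 mm → J0 = 1261 × 1784 mm.
J1: ⌊1784/2⌋ × 1261 = 892 × 1261 mm
J2: ⌊1261/2⌋ × 892 = 630 × 892 mm
J3: ⌊892/2⌋ × 630 = 446 × 630 mm
J4: ⌊630/2⌋ × 446 = 315 × 446 mm

315 × 446 mm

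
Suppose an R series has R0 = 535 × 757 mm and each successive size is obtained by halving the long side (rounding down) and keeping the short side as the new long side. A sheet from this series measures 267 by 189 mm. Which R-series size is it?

R0: 535 × 757 mm
R1: 378 × 535 mm
R2: 267 × 378 mm
R3: 189 × 267 mm
R4: 133 × 189 mm
→ matches R3.

R3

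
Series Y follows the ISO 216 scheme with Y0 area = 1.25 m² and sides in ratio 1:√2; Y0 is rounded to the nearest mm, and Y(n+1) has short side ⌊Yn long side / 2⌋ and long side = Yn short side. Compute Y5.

166 × 235 mm

Let Y0's short side be w mm. w · w√2 = 1.25 m² = 1,250,000 mm², so w ≈ 940.2 mm and w√2 ≈ 1329.6 mm → Y0 = 940 × 1330 mm.
Y1: ⌊1330/2⌋ × 940 = 665 × 940 mm
Y2: ⌊940/2⌋ × 665 = 470 × 665 mm
Y3: ⌊665/2⌋ × 470 = 332 × 470 mm
Y4: ⌊470/2⌋ × 332 = 235 × 332 mm
Y5: ⌊332/2⌋ × 235 = 166 × 235 mm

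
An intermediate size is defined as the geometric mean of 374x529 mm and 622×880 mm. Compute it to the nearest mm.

Short side: √(374 · 622) = √232628 ≈ 482.3 → 482 mm
Long side: √(529 · 880) = √465520 ≈ 682.3 → 682 mm

482 × 682 mm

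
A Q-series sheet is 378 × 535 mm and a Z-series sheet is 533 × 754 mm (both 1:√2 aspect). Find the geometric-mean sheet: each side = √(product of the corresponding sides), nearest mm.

449 × 635 mm

Short side: √(378 · 533) = √201474 ≈ 448.9 → 449 mm
Long side: √(535 · 754) = √403390 ≈ 635.1 → 635 mm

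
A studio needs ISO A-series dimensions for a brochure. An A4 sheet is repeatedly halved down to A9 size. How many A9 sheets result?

Each ISO step halves the sheet: 1 × A4 → 2 × A5 → 4 × A6 → 8 × A7 → …
From A4 to A9 is 5 halving steps: 2^5 = 32.

32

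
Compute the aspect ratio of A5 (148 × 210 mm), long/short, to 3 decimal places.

1.419

210 / 148 = 1.419
ISO 216 targets √2 ≈ 1.414; the +0.005 deviation is from mm rounding.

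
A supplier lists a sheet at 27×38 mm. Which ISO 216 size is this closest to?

Aspect ratio 38/27 ≈ 1.407 — close to the ISO √2 ≈ 1.414.
In the A-series (A0 area = 1 m²): A10 = 26 × 37 mm.
Off by 2 mm total — nearest standard size.

A10 (26 × 37 mm)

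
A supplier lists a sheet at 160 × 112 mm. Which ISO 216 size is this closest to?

C6 (114 × 162 mm)

Aspect ratio 160/112 ≈ 1.429 — close to the ISO √2 ≈ 1.414.
In the C-series (envelope sizes, between A and B): C6 = 114 × 162 mm.
Off by 4 mm total — nearest standard size.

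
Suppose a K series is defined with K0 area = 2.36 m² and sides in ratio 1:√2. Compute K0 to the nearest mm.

Let the short side be w mm. Then w · w√2 = 2.36 m² = 2,360,000 mm².
w² = 2,360,000/√2, so w ≈ 1291.8 mm; long side = w√2 ≈ 1826.9 mm.

1292 × 1827 mm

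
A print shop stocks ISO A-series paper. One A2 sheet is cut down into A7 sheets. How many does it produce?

32

Each ISO step halves the sheet: 1 × A2 → 2 × A3 → 4 × A4 → 8 × A5 → …
From A2 to A7 is 5 halving steps: 2^5 = 32.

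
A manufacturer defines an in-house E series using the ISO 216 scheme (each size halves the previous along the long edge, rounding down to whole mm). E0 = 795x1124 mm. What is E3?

281 × 397 mm

E1: ⌊1124/2⌋ × 795 = 562 × 795 mm
E2: ⌊795/2⌋ × 562 = 397 × 562 mm
E3: ⌊562/2⌋ × 397 = 281 × 397 mm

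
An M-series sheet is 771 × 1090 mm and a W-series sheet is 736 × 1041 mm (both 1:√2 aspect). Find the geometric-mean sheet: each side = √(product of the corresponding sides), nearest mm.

Short side: √(771 · 736) = √567456 ≈ 753.3 → 753 mm
Long side: √(1090 · 1041) = √1134690 ≈ 1065.2 → 1065 mm

753 × 1065 mm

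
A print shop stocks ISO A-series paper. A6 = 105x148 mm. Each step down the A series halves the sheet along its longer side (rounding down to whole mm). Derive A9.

A7: ⌊148/2⌋ × 105 = 74 × 105 mm
A8: ⌊105/2⌋ × 74 = 52 × 74 mm
A9: ⌊74/2⌋ × 52 = 37 × 52 mm

37 × 52 mm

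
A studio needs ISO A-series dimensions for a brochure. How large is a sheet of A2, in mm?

A0 = 841 × 1189 mm (A0 has area 1 m², aspect 1:√2).
A1: ⌊1189/2⌋ × 841 = 594 × 841 mm
A2: ⌊841/2⌋ × 594 = 420 × 594 mm

420 × 594 mm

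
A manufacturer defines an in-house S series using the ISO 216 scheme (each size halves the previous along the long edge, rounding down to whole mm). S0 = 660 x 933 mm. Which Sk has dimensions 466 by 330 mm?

S2

S0: 660 × 933 mm
S1: 466 × 660 mm
S2: 330 × 466 mm
S3: 233 × 330 mm
→ matches S2.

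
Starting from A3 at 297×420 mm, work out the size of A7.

A4: ⌊420/2⌋ × 297 = 210 × 297 mm
A5: ⌊297/2⌋ × 210 = 148 × 210 mm
A6: ⌊210/2⌋ × 148 = 105 × 148 mm
A7: ⌊148/2⌋ × 105 = 74 × 105 mm

74 × 105 mm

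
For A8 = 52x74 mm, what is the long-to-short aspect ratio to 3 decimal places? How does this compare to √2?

74 / 52 = 1.423
ISO 216 targets √2 ≈ 1.414; the +0.009 deviation is from mm rounding.

1.423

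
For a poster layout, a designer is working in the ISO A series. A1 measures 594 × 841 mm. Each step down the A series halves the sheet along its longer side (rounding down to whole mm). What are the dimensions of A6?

A2: ⌊841/2⌋ × 594 = 420 × 594 mm
A3: ⌊594/2⌋ × 420 = 297 × 420 mm
A4: ⌊420/2⌋ × 297 = 210 × 297 mm
A5: ⌊297/2⌋ × 210 = 148 × 210 mm
A6: ⌊210/2⌋ × 148 = 105 × 148 mm

105 × 148 mm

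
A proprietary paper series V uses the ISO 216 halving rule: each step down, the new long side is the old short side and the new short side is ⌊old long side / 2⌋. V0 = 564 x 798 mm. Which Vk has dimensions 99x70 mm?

V0: 564 × 798 mm
V1: 399 × 564 mm
V2: 282 × 399 mm
V3: 199 × 282 mm
V4: 141 × 199 mm
V5: 99 × 141 mm
V6: 70 × 99 mm
V7: 49 × 70 mm
→ matches V6.

V6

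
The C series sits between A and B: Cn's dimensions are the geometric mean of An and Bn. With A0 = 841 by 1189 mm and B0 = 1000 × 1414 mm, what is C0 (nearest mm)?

917 × 1297 mm

Short side: √(841 · 1000) = √841000 ≈ 917.1 → 917 mm
Long side: √(1189 · 1414) = √1681246 ≈ 1296.6 → 1297 mm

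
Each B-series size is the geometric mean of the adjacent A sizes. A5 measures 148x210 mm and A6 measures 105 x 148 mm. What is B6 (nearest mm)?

125 × 176 mm

Short side: √(148 · 105) = √15540 ≈ 124.7 → 125 mm
Long side: √(210 · 148) = √31080 ≈ 176.3 → 176 mm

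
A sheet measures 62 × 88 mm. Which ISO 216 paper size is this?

B8 (62 × 88 mm)

Aspect ratio 88/62 ≈ 1.419 — close to the ISO √2 ≈ 1.414.
In the B-series (B0 = 1000 × 1414 mm): B8 = 62 × 88 mm.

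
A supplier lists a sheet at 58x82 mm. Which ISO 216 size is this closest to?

Aspect ratio 82/58 ≈ 1.414 — close to the ISO √2 ≈ 1.414.
In the C-series (envelope sizes, between A and B): C8 = 57 × 81 mm.
Off by 2 mm total — nearest standard size.

C8 (57 × 81 mm)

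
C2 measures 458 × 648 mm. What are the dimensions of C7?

81 × 114 mm

C3: ⌊648/2⌋ × 458 = 324 × 458 mm
C4: ⌊458/2⌋ × 324 = 229 × 324 mm
C5: ⌊324/2⌋ × 229 = 162 × 229 mm
C6: ⌊229/2⌋ × 162 = 114 × 162 mm
C7: ⌊162/2⌋ × 114 = 81 × 114 mm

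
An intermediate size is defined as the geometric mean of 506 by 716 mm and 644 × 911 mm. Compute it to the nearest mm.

571 × 808 mm

Short side: √(506 · 644) = √325864 ≈ 570.8 → 571 mm
Long side: √(716 · 911) = √652276 ≈ 807.6 → 808 mm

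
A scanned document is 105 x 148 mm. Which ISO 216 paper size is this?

A6 (105 × 148 mm)

Aspect ratio 148/105 ≈ 1.410 — close to the ISO √2 ≈ 1.414.
In the A-series (A0 area = 1 m²): A6 = 105 × 148 mm.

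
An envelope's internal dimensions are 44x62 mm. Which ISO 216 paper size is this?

B9 (44 × 62 mm)

Aspect ratio 62/44 ≈ 1.409 — close to the ISO √2 ≈ 1.414.
In the B-series (B0 = 1000 × 1414 mm): B9 = 44 × 62 mm.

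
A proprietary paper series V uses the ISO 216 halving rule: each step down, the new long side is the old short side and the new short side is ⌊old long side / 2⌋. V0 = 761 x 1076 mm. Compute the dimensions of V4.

V1 = 538 × 761 mm (from V0 by 1 halving).
V2: ⌊761/2⌋ × 538 = 380 × 538 mm
V3: ⌊538/2⌋ × 380 = 269 × 380 mm
V4: ⌊380/2⌋ × 269 = 190 × 269 mm

190 × 269 mm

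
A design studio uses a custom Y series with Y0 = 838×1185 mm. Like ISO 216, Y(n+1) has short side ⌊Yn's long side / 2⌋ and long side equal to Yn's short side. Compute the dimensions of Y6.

Y1: ⌊1185/2⌋ × 838 = 592 × 838 mm
Y2: ⌊838/2⌋ × 592 = 419 × 592 mm
Y3: ⌊592/2⌋ × 419 = 296 × 419 mm
Y4: ⌊419/2⌋ × 296 = 209 × 296 mm
Y5: ⌊296/2⌋ × 209 = 148 × 209 mm
Y6: ⌊209/2⌋ × 148 = 104 × 148 mm

104 × 148 mm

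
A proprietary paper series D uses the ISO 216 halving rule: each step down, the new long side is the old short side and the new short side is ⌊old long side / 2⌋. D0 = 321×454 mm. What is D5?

56 × 80 mm

D1: ⌊454/2⌋ × 321 = 227 × 321 mm
D2: ⌊321/2⌋ × 227 = 160 × 227 mm
D3: ⌊227/2⌋ × 160 = 113 × 160 mm
D4: ⌊160/2⌋ × 113 = 80 × 113 mm
D5: ⌊113/2⌋ × 80 = 56 × 80 mm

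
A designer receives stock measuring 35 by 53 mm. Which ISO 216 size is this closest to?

Aspect ratio 53/35 ≈ 1.514 (ISO target is √2 ≈ 1.414).
In the A-series (A0 area = 1 m²): A9 = 37 × 52 mm.
Off by 3 mm total — nearest standard size.

A9 (37 × 52 mm)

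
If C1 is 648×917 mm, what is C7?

C2: ⌊917/2⌋ × 648 = 458 × 648 mm
C3: ⌊648/2⌋ × 458 = 324 × 458 mm
C4: ⌊458/2⌋ × 324 = 229 × 324 mm
C5: ⌊324/2⌋ × 229 = 162 × 229 mm
C6: ⌊229/2⌋ × 162 = 114 × 162 mm
C7: ⌊162/2⌋ × 114 = 81 × 114 mm

81 × 114 mm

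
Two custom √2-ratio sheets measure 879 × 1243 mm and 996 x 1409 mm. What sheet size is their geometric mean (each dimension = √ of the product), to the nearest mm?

Short side: √(879 · 996) = √875484 ≈ 935.7 → 936 mm
Long side: √(1243 · 1409) = √1751387 ≈ 1323.4 → 1323 mm

936 × 1323 mm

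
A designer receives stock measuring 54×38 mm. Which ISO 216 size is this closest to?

A9 (37 × 52 mm)

Aspect ratio 54/38 ≈ 1.421 — close to the ISO √2 ≈ 1.414.
In the A-series (A0 area = 1 m²): A9 = 37 × 52 mm.
Off by 3 mm total — nearest standard size.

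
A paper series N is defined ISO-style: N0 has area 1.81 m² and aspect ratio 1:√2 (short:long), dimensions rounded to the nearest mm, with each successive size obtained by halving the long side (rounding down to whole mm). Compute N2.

Let N0's short side be w mm. w · w√2 = 1.81 m² = 1,810,000 mm², so w ≈ 1131.3 mm and w√2 ≈ 1599.9 mm → N0 = 1131 × 1600 mm.
N1: ⌊1600/2⌋ × 1131 = 800 × 1131 mm
N2: ⌊1131/2⌋ × 800 = 565 × 800 mm

565 × 800 mm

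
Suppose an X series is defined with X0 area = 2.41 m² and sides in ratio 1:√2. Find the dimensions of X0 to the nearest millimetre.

1305 × 1846 mm

Let the short side be w mm. Then w · w√2 = 2.41 m² = 2,410,000 mm².
w² = 2,410,000/√2, so w ≈ 1305.4 mm; long side = w√2 ≈ 1846.1 mm.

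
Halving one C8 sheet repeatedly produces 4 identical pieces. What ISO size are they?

4 = 2^2, so 2 halving steps.
C8 → C9 → … → C10 after 2 steps.

C10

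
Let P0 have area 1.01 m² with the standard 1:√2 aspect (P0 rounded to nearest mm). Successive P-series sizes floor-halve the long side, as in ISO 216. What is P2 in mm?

Let P0's short side be w mm. w · w√2 = 1.01 m² = 1,010,000 mm², so w ≈ 845.1 mm and w√2 ≈ 1195.1 mm → P0 = 845 × 1195 mm.
P1: ⌊1195/2⌋ × 845 = 597 × 845 mm
P2: ⌊845/2⌋ × 597 = 422 × 597 mm

422 × 597 mm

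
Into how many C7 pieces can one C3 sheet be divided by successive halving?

C3 = 324 × 458 mm; C7 = 81 × 114 mm.
Each halving step doubles the count; 4 steps from C3 to C7.
2^4 = 16.

16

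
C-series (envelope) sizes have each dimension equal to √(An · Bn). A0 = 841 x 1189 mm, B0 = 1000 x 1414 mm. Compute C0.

917 × 1297 mm

Short side: √(841 · 1000) = √841000 ≈ 917.1 → 917 mm
Long side: √(1189 · 1414) = √1681246 ≈ 1296.6 → 1297 mm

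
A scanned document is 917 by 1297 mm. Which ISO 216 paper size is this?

Aspect ratio 1297/917 ≈ 1.414 — close to the ISO √2 ≈ 1.414.
In the C-series (envelope sizes, between A and B): C0 = 917 × 1297 mm.

C0 (917 × 1297 mm)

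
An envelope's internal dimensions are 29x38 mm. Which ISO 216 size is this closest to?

Aspect ratio 38/29 ≈ 1.310 (ISO target is √2 ≈ 1.414).
In the C-series (envelope sizes, between A and B): C10 = 28 × 40 mm.
Off by 3 mm total — nearest standard size.

C10 (28 × 40 mm)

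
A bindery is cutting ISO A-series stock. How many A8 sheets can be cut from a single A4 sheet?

16

Each ISO step halves the sheet: 1 × A4 → 2 × A5 → 4 × A6 → 8 × A7 → …
From A4 to A8 is 4 halving steps: 2^4 = 16.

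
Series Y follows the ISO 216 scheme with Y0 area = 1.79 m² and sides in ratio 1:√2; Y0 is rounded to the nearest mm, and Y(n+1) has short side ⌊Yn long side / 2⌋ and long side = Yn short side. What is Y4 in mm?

Let Y0's short side be w mm. w · w√2 = 1.79 m² = 1,790,000 mm², so w ≈ 1125.0 mm and w√2 ≈ 1591.1 mm → Y0 = 1125 × 1591 mm.
Y1: ⌊1591/2⌋ × 1125 = 795 × 1125 mm
Y2: ⌊1125/2⌋ × 795 = 562 × 795 mm
Y3: ⌊795/2⌋ × 562 = 397 × 562 mm
Y4: ⌊562/2⌋ × 397 = 281 × 397 mm

281 × 397 mm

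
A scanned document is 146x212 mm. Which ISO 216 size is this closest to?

A5 (148 × 210 mm)

Aspect ratio 212/146 ≈ 1.452 (ISO target is √2 ≈ 1.414).
In the A-series (A0 area = 1 m²): A5 = 148 × 210 mm.
Off by 4 mm total — nearest standard size.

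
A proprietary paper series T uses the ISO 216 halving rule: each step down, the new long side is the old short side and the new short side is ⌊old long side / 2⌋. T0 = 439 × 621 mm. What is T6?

54 × 77 mm

T1: ⌊621/2⌋ × 439 = 310 × 439 mm
T2: ⌊439/2⌋ × 310 = 219 × 310 mm
T3: ⌊310/2⌋ × 219 = 155 × 219 mm
T4: ⌊219/2⌋ × 155 = 109 × 155 mm
T5: ⌊155/2⌋ × 109 = 77 × 109 mm
T6: ⌊109/2⌋ × 77 = 54 × 77 mm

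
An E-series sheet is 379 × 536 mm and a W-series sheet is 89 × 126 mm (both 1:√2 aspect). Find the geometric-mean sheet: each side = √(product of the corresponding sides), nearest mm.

Short side: √(379 · 89) = √33731 ≈ 183.7 → 184 mm
Long side: √(536 · 126) = √67536 ≈ 259.9 → 260 mm

184 × 260 mm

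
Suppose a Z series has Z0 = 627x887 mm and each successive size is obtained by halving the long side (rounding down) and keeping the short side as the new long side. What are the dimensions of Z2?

313 × 443 mm

Z1: ⌊887/2⌋ × 627 = 443 × 627 mm
Z2: ⌊627/2⌋ × 443 = 313 × 443 mm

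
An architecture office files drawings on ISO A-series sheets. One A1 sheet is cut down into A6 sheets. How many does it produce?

A1 = 594 × 841 mm; A6 = 105 × 148 mm.
Each halving step doubles the count; 5 steps from A1 to A6.
2^5 = 32.

32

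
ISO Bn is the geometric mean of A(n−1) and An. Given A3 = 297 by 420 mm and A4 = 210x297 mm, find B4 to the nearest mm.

Short side: √(297 · 210) = √62370 ≈ 249.7 → 250 mm
Long side: √(420 · 297) = √124740 ≈ 353.2 → 353 mm

250 × 353 mm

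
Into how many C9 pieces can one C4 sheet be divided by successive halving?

32

Each ISO step halves the sheet: 1 × C4 → 2 × C5 → 4 × C6 → 8 × C7 → …
From C4 to C9 is 5 halving steps: 2^5 = 32.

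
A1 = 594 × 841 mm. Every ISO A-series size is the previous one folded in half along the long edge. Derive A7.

A2: ⌊841/2⌋ × 594 = 420 × 594 mm
A3: ⌊594/2⌋ × 420 = 297 × 420 mm
A4: ⌊420/2⌋ × 297 = 210 × 297 mm
A5: ⌊297/2⌋ × 210 = 148 × 210 mm
A6: ⌊210/2⌋ × 148 = 105 × 148 mm
A7: ⌊148/2⌋ × 105 = 74 × 105 mm

74 × 105 mm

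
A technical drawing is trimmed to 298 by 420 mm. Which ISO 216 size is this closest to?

Aspect ratio 420/298 ≈ 1.409 — close to the ISO √2 ≈ 1.414.
In the A-series (A0 area = 1 m²): A3 = 297 × 420 mm.
Off by 1 mm total — nearest standard size.

A3 (297 × 420 mm)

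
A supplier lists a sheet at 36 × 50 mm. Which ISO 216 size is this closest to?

A9 (37 × 52 mm)

Aspect ratio 50/36 ≈ 1.389 (ISO target is √2 ≈ 1.414).
In the A-series (A0 area = 1 m²): A9 = 37 × 52 mm.
Off by 3 mm total — nearest standard size.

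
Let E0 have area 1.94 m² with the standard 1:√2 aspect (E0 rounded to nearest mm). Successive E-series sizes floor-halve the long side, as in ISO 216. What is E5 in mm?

207 × 292 mm

Let E0's short side be w mm. w · w√2 = 1.94 m² = 1,940,000 mm², so w ≈ 1171.2 mm and w√2 ≈ 1656.4 mm → E0 = 1171 × 1656 mm.
E1: ⌊1656/2⌋ × 1171 = 828 × 1171 mm
E2: ⌊1171/2⌋ × 828 = 585 × 828 mm
E3: ⌊828/2⌋ × 585 = 414 × 585 mm
E4: ⌊585/2⌋ × 414 = 292 × 414 mm
E5: ⌊414/2⌋ × 292 = 207 × 292 mm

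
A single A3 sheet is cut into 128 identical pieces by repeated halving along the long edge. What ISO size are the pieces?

A10

128 = 2^7, so 7 halving steps.
A3 → A4 → … → A10 after 7 steps.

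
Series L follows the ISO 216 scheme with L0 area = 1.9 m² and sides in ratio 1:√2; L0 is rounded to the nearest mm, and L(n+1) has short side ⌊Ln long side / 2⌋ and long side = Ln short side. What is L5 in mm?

204 × 289 mm

Let L0's short side be w mm. w · w√2 = 1.9 m² = 1,900,000 mm², so w ≈ 1159.1 mm and w√2 ≈ 1639.2 mm → L0 = 1159 × 1639 mm.
L1: ⌊1639/2⌋ × 1159 = 819 × 1159 mm
L2: ⌊1159/2⌋ × 819 = 579 × 819 mm
L3: ⌊819/2⌋ × 579 = 409 × 579 mm
L4: ⌊579/2⌋ × 409 = 289 × 409 mm
L5: ⌊409/2⌋ × 289 = 204 × 289 mm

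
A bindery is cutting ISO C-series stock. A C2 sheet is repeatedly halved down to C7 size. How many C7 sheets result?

Each ISO step halves the sheet: 1 × C2 → 2 × C3 → 4 × C4 → 8 × C5 → …
From C2 to C7 is 5 halving steps: 2^5 = 32.

32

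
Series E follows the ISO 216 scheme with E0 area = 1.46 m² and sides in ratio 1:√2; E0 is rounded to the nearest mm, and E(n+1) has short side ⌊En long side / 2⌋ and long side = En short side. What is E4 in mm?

254 × 359 mm

Let E0's short side be w mm. w · w√2 = 1.46 m² = 1,460,000 mm², so w ≈ 1016.1 mm and w√2 ≈ 1436.9 mm → E0 = 1016 × 1437 mm.
E1: ⌊1437/2⌋ × 1016 = 718 × 1016 mm
E2: ⌊1016/2⌋ × 718 = 508 × 718 mm
E3: ⌊718/2⌋ × 508 = 359 × 508 mm
E4: ⌊508/2⌋ × 359 = 254 × 359 mm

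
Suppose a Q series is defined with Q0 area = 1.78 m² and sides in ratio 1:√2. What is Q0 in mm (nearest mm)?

Let the short side be w mm. Then w · w√2 = 1.78 m² = 1,780,000 mm².
w² = 1,780,000/√2, so w ≈ 1121.9 mm; long side = w√2 ≈ 1586.6 mm.

1122 × 1587 mm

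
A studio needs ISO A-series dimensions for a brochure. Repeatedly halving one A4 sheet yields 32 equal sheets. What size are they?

A9

32 = 2^5, so 5 halving steps.
A4 → A5 → … → A9 after 5 steps.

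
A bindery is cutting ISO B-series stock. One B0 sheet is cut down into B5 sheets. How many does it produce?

32

Each ISO step halves the sheet: 1 × B0 → 2 × B1 → 4 × B2 → 8 × B3 → …
From B0 to B5 is 5 halving steps: 2^5 = 32.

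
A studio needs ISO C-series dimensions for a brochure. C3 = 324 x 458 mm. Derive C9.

40 × 57 mm

C4: ⌊458/2⌋ × 324 = 229 × 324 mm
C5: ⌊324/2⌋ × 229 = 162 × 229 mm
C6: ⌊229/2⌋ × 162 = 114 × 162 mm
C7: ⌊162/2⌋ × 114 = 81 × 114 mm
C8: ⌊114/2⌋ × 81 = 57 × 81 mm
C9: ⌊81/2⌋ × 57 = 40 × 57 mm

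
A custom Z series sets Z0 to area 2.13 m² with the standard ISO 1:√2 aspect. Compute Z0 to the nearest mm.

Let the short side be w mm. Then w · w√2 = 2.13 m² = 2,130,000 mm².
w² = 2,130,000/√2, so w ≈ 1227.2 mm; long side = w√2 ≈ 1735.6 mm.

1227 × 1736 mm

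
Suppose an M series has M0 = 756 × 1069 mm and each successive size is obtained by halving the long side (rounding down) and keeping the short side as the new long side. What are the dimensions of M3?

267 × 378 mm

M1: ⌊1069/2⌋ × 756 = 534 × 756 mm
M2: ⌊756/2⌋ × 534 = 378 × 534 mm
M3: ⌊534/2⌋ × 378 = 267 × 378 mm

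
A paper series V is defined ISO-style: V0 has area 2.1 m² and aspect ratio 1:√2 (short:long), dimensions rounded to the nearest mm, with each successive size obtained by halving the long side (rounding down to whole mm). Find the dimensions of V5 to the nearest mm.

Let V0's short side be w mm. w · w√2 = 2.1 m² = 2,100,000 mm², so w ≈ 1218.6 mm and w√2 ≈ 1723.3 mm → V0 = 1219 × 1723 mm.
V1: ⌊1723/2⌋ × 1219 = 861 × 1219 mm
V2: ⌊1219/2⌋ × 861 = 609 × 861 mm
V3: ⌊861/2⌋ × 609 = 430 × 609 mm
V4: ⌊609/2⌋ × 430 = 304 × 430 mm
V5: ⌊430/2⌋ × 304 = 215 × 304 mm

215 × 304 mm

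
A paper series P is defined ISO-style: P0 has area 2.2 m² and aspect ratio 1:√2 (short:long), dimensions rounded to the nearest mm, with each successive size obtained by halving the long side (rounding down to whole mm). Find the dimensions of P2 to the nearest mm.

623 × 882 mm

Let P0's short side be w mm. w · w√2 = 2.2 m² = 2,200,000 mm², so w ≈ 1247.3 mm and w√2 ≈ 1763.9 mm → P0 = 1247 × 1764 mm.
P1: ⌊1764/2⌋ × 1247 = 882 × 1247 mm
P2: ⌊1247/2⌋ × 882 = 623 × 882 mm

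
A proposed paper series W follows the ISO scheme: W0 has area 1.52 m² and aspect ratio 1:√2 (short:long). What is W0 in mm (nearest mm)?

Let the short side be w mm. Then w · w√2 = 1.52 m² = 1,520,000 mm².
w² = 1,520,000/√2, so w ≈ 1036.7 mm; long side = w√2 ≈ 1466.2 mm.

1037 × 1466 mm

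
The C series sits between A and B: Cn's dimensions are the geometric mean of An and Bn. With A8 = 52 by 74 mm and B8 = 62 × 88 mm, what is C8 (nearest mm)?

Short side: √(52 · 62) = √3224 ≈ 56.8 → 57 mm
Long side: √(74 · 88) = √6512 ≈ 80.7 → 81 mm

57 × 81 mm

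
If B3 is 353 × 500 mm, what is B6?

B4: ⌊500/2⌋ × 353 = 250 × 353 mm
B5: ⌊353/2⌋ × 250 = 176 × 250 mm
B6: ⌊250/2⌋ × 176 = 125 × 176 mm

125 × 176 mm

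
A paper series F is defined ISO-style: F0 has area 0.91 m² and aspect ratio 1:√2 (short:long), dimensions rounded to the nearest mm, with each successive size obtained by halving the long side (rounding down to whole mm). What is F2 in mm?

Let F0's short side be w mm. w · w√2 = 0.91 m² = 910,000 mm², so w ≈ 802.2 mm and w√2 ≈ 1134.4 mm → F0 = 802 × 1134 mm.
F1: ⌊1134/2⌋ × 802 = 567 × 802 mm
F2: ⌊802/2⌋ × 567 = 401 × 567 mm

401 × 567 mm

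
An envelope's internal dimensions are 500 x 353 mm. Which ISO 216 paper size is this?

B3 (353 × 500 mm)

Aspect ratio 500/353 ≈ 1.416 — close to the ISO √2 ≈ 1.414.
In the B-series (B0 = 1000 × 1414 mm): B3 = 353 × 500 mm.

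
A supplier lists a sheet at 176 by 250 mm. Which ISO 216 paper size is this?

Aspect ratio 250/176 ≈ 1.420 — close to the ISO √2 ≈ 1.414.
In the B-series (B0 = 1000 × 1414 mm): B5 = 176 × 250 mm.

B5 (176 × 250 mm)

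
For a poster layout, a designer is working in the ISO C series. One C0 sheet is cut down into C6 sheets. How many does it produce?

Each ISO step halves the sheet: 1 × C0 → 2 × C1 → 4 × C2 → 8 × C3 → …
From C0 to C6 is 6 halving steps: 2^6 = 64.

64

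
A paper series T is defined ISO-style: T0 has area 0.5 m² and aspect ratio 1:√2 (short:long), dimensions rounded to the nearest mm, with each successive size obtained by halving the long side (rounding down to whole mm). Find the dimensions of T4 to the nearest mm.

Let T0's short side be w mm. w · w√2 = 0.5 m² = 500,000 mm², so w ≈ 594.6 mm and w√2 ≈ 840.9 mm → T0 = 595 × 841 mm.
T1: ⌊841/2⌋ × 595 = 420 × 595 mm
T2: ⌊595/2⌋ × 420 = 297 × 420 mm
T3: ⌊420/2⌋ × 297 = 210 × 297 mm
T4: ⌊297/2⌋ × 210 = 148 × 210 mm

148 × 210 mm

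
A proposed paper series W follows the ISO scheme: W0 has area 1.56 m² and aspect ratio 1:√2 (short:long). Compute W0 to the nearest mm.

Let the short side be w mm. Then w · w√2 = 1.56 m² = 1,560,000 mm².
w² = 1,560,000/√2, so w ≈ 1050.3 mm; long side = w√2 ≈ 1485.3 mm.

1050 × 1485 mm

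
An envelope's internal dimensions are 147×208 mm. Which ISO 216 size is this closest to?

A5 (148 × 210 mm)

Aspect ratio 208/147 ≈ 1.415 — close to the ISO √2 ≈ 1.414.
In the A-series (A0 area = 1 m²): A5 = 148 × 210 mm.
Off by 3 mm total — nearest standard size.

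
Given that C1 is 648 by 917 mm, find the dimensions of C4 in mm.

229 × 324 mm

C2: ⌊917/2⌋ × 648 = 458 × 648 mm
C3: ⌊648/2⌋ × 458 = 324 × 458 mm
C4: ⌊458/2⌋ × 324 = 229 × 324 mm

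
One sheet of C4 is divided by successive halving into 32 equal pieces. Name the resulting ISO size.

C9

32 = 2^5, so 5 halving steps.
C4 → C5 → … → C9 after 5 steps.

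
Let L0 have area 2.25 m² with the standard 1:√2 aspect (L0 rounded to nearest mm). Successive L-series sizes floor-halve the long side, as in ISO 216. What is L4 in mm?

Let L0's short side be w mm. w · w√2 = 2.25 m² = 2,250,000 mm², so w ≈ 1261.3 mm and w√2 ≈ 1783.8 mm → L0 = 1261 × 1784 mm.
L1: ⌊1784/2⌋ × 1261 = 892 × 1261 mm
L2: ⌊1261/2⌋ × 892 = 630 × 892 mm
L3: ⌊892/2⌋ × 630 = 446 × 630 mm
L4: ⌊630/2⌋ × 446 = 315 × 446 mm

315 × 446 mm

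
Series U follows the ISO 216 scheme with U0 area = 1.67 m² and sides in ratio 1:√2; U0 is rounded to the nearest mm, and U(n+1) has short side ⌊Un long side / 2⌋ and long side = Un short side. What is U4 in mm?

Let U0's short side be w mm. w · w√2 = 1.67 m² = 1,670,000 mm², so w ≈ 1086.7 mm and w√2 ≈ 1536.8 mm → U0 = 1087 × 1537 mm.
U1: ⌊1537/2⌋ × 1087 = 768 × 1087 mm
U2: ⌊1087/2⌋ × 768 = 543 × 768 mm
U3: ⌊768/2⌋ × 543 = 384 × 543 mm
U4: ⌊543/2⌋ × 384 = 271 × 384 mm

271 × 384 mm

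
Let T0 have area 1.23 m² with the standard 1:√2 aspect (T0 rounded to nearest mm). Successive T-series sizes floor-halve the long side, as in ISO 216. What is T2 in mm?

Let T0's short side be w mm. w · w√2 = 1.23 m² = 1,230,000 mm², so w ≈ 932.6 mm and w√2 ≈ 1318.9 mm → T0 = 933 × 1319 mm.
T1: ⌊1319/2⌋ × 933 = 659 × 933 mm
T2: ⌊933/2⌋ × 659 = 466 × 659 mm

466 × 659 mm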